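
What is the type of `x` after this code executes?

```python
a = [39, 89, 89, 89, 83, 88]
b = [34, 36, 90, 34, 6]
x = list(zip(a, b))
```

list(zip()) returns a list of tuples

list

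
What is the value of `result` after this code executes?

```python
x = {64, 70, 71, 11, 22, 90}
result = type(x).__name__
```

x is set; result = 'set'

'set'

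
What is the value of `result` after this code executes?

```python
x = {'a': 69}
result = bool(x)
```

x = {'a': 69}; result = True

True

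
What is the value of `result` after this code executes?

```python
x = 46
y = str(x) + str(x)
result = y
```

x = 46; y = '4646'; result = '4646'

'4646'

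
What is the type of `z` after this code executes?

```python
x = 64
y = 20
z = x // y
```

int // int = int

int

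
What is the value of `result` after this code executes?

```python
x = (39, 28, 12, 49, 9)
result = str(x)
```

x = (39, 28, 12, 49, 9); result = '(39, 28, 12, 49, 9)'

'(39, 28, 12, 49, 9)'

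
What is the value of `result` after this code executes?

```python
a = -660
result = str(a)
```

a = -660; result = '-660'

'-660'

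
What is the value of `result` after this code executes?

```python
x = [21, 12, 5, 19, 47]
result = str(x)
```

x = [21, 12, 5, 19, 47]; result = '[21, 12, 5, 19, 47]'

'[21, 12, 5, 19, 47]'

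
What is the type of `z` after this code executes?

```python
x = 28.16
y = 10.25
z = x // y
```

float // float = float

float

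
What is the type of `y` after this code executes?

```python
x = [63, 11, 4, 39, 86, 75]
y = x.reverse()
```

list.reverse() returns None

NoneType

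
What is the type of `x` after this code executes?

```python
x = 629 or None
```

'or' returns first truthy value

int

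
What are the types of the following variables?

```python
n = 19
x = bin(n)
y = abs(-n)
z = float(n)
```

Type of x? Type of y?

bin() returns str; abs() of int returns int

str, int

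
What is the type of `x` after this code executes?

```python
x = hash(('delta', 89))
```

hash() returns int

int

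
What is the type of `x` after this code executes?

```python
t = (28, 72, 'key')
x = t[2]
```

Index 2 of tuple is a str literal

str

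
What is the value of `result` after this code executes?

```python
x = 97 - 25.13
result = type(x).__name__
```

x is float; result = 'float'

'float'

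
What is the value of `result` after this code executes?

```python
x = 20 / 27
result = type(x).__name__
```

x is float; result = 'float'

'float'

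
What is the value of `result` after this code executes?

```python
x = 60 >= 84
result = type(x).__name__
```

x is bool; result = 'bool'

'bool'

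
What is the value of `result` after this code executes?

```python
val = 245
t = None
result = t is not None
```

val = 245; t = None; result = False

False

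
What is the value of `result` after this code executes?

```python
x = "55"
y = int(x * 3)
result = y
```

x = '55'; y = 555555; result = 555555

555555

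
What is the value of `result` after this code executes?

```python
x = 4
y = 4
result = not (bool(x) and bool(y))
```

x = 4; y = 4; result = False

False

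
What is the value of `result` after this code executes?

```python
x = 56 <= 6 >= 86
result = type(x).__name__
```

x is bool; result = 'bool'

'bool'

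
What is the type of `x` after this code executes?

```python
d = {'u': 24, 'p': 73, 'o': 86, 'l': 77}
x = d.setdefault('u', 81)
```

dict.setdefault() returns the (existing or default) value

int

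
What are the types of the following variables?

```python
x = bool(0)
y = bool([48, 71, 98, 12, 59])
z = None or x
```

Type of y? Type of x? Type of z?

bool() returns bool; bool() returns bool; None or bool returns the bool

bool, bool, bool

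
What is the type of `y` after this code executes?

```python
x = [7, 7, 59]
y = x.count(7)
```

list.count() returns int

int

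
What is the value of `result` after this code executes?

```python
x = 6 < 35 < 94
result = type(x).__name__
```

x is bool; result = 'bool'

'bool'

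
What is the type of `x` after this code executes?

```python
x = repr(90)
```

repr() returns str

str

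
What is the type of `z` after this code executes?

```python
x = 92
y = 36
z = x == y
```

Comparison returns bool

bool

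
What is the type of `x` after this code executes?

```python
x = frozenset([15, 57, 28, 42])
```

frozenset() returns frozenset

frozenset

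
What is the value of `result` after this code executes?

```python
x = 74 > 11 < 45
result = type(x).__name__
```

x is bool; result = 'bool'

'bool'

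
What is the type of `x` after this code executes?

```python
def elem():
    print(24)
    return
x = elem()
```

Bare return returns None

NoneType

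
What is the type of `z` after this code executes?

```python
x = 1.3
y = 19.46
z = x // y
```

float // float = float

float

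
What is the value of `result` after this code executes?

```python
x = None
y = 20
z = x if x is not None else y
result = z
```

x = None; y = 20; z = 20; result = 20

20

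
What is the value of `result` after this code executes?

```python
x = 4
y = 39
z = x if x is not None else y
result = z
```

x = 4; y = 39; z = 4; result = 4

4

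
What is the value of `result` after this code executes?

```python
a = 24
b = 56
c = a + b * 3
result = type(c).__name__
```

a is int; b is int; c is int; result = 'int'

'int'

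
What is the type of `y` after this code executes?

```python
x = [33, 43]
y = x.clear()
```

list.clear() returns None

NoneType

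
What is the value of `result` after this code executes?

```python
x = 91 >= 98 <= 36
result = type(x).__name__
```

x is bool; result = 'bool'

'bool'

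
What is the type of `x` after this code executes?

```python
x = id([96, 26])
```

id() returns int

int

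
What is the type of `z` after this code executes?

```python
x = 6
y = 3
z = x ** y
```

positive int ** positive int = int

int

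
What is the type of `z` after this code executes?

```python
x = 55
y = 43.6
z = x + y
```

int + float = float

float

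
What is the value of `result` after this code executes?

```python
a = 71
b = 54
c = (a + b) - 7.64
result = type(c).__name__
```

a is int; b is int; c is float; result = 'float'

'float'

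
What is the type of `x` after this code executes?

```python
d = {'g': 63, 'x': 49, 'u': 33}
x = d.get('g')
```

dict.get() returns value type when found

int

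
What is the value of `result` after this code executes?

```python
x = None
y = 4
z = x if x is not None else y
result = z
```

x = None; y = 4; z = 4; result = 4

4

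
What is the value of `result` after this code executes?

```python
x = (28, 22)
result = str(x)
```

x = (28, 22); result = '(28, 22)'

'(28, 22)'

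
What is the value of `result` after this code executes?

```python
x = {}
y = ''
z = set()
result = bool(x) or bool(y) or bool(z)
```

x = {}; y = ''; z = set(); result = False

False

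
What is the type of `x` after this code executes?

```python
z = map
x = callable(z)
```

callable() returns bool

bool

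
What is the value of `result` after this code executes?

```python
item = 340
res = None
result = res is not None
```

item = 340; res = None; result = False

False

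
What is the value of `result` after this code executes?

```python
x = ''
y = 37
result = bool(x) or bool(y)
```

x = ''; y = 37; result = True

True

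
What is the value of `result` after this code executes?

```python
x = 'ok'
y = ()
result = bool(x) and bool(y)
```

x = 'ok'; y = (); result = False

False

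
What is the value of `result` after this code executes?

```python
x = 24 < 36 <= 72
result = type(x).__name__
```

x is bool; result = 'bool'

'bool'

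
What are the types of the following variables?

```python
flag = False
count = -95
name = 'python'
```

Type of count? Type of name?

count is assigned a bare integer (no decimal point), so it is an int; name is assigned a quoted string literal, so it is a str

int, str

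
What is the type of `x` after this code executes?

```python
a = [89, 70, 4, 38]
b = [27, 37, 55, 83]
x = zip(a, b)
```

zip() returns a zip object

zip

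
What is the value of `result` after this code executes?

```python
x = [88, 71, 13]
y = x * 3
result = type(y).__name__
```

x is list; y is list; result = 'list'

'list'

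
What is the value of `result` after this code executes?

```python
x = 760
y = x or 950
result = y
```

x = 760; y = 760; result = 760

760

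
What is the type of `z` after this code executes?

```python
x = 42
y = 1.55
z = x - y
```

int - float = float

float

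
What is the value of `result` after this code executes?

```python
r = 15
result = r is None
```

r = 15; result = False

False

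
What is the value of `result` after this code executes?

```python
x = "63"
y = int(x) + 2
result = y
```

x = '63'; y = 65; result = 65

65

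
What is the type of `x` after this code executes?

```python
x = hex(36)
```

hex() returns str representation

str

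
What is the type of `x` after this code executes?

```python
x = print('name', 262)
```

print() returns None

NoneType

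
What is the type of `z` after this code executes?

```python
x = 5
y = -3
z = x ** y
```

int ** negative = float

float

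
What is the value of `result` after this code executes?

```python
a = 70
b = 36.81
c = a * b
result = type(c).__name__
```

a is int; b is float; c is float; result = 'float'

'float'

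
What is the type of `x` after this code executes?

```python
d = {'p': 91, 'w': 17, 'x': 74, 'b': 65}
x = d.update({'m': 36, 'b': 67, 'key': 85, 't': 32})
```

dict.update() returns None

NoneType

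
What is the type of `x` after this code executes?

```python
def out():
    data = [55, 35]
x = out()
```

Function without return returns None

NoneType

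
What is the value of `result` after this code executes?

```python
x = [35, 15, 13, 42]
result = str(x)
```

x = [35, 15, 13, 42]; result = '[35, 15, 13, 42]'

'[35, 15, 13, 42]'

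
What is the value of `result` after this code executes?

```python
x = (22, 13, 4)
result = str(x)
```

x = (22, 13, 4); result = '(22, 13, 4)'

'(22, 13, 4)'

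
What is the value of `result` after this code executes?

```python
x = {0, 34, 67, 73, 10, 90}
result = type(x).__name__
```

x is set; result = 'set'

'set'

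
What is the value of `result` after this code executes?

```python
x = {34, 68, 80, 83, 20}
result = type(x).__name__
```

x is set; result = 'set'

'set'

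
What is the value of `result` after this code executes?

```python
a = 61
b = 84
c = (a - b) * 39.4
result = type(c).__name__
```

a is int; b is int; c is float; result = 'float'

'float'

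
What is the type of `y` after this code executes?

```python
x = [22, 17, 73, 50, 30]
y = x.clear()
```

list.clear() returns None

NoneType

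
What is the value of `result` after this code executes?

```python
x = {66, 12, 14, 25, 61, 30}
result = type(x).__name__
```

x is set; result = 'set'

'set'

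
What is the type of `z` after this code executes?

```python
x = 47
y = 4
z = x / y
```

int / int = float

float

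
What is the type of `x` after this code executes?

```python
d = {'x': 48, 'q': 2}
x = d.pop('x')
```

dict.pop() returns the value

int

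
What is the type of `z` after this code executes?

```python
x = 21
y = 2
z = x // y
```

int // int = int

int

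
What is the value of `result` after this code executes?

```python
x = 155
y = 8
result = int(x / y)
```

x = 155; y = 8; result = 19

19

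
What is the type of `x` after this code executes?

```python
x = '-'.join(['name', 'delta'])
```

str.join() returns str

str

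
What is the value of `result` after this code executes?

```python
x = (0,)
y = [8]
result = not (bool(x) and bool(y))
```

x = (0,); y = [8]; result = False

False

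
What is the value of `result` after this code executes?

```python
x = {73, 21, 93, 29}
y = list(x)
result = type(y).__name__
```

x is set; y is list; result = 'list'

'list'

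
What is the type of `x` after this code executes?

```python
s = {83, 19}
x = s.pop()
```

Popping from set[int] returns int

int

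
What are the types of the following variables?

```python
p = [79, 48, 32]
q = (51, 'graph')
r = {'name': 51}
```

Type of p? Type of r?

p is assigned a list literal (square brackets); r is assigned a dict literal ({key: value})

list, dict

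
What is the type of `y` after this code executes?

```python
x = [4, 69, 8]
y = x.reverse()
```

list.reverse() returns None

NoneType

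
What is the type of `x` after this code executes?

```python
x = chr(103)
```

chr() returns str (single char)

str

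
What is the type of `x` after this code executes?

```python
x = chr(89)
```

chr() returns str (single char)

str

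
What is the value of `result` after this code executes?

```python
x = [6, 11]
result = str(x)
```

x = [6, 11]; result = '[6, 11]'

'[6, 11]'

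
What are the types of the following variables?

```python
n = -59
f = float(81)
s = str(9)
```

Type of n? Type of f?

n is assigned a bare integer (no decimal point), so it is an int; f is assigned the result of calling float(), which returns a float

int, float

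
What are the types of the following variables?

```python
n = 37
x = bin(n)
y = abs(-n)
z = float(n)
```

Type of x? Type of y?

bin() returns str; abs() of int returns int

str, int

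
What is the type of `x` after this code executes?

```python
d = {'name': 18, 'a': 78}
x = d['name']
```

Accessing dict[str, int] with str key returns int

int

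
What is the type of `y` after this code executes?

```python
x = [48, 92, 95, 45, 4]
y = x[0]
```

Indexing list[int] returns int

int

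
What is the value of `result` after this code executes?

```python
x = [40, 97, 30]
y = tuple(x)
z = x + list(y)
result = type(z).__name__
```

x is list; y is tuple; z is list; result = 'list'

'list'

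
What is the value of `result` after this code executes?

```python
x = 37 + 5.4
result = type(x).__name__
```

x is float; result = 'float'

'float'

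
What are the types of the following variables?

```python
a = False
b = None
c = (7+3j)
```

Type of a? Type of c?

a is assigned the constant False, which has type bool; c is assigned (7+3j), an int plus an imaginary literal (j suffix), which evaluates to complex

bool, complex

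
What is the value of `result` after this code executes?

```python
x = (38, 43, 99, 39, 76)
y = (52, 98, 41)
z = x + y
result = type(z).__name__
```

x is tuple; y is tuple; z is tuple; result = 'tuple'

'tuple'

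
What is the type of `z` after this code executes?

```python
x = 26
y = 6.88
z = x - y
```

int - float = float

float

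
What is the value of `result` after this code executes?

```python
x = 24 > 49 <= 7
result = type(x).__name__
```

x is bool; result = 'bool'

'bool'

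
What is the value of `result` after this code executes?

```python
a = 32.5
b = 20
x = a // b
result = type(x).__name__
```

a is float; b is int; x is float; result = 'float'

'float'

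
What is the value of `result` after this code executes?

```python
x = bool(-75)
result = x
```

x = True; result = True

True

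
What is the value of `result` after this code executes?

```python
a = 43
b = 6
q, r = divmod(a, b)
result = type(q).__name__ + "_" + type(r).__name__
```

a is int; b is int; q is int; r is int; result = 'int_int'

'int_int'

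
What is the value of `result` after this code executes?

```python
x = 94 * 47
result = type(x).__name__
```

x is int; result = 'int'

'int'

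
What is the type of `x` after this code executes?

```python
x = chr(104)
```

chr() returns str (single char)

str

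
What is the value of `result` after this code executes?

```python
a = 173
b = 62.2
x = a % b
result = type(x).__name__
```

a is int; b is float; x is float; result = 'float'

'float'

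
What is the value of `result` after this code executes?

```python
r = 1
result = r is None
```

r = 1; result = False

False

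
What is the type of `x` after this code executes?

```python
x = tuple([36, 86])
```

tuple() constructor returns tuple

tuple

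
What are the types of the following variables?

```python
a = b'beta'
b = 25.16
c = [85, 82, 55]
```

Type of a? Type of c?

a is assigned a bytes literal (b'...' prefix); c is assigned a list literal (square brackets)

bytes, list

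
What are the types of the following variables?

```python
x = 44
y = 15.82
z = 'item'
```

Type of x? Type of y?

x is assigned a bare integer (no decimal point), so it is an int; y is assigned a number with a decimal point, so it is a float

int, float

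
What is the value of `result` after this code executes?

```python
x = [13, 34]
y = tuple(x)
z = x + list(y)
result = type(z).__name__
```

x is list; y is tuple; z is list; result = 'list'

'list'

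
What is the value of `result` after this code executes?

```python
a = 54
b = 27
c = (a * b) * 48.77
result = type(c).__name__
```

a is int; b is int; c is float; result = 'float'

'float'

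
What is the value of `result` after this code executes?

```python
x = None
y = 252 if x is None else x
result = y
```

x = None; y = 252; result = 252

252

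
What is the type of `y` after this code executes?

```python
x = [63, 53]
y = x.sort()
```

list.sort() returns None (mutates in place)

NoneType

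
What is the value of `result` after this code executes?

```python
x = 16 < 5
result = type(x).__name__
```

x is bool; result = 'bool'

'bool'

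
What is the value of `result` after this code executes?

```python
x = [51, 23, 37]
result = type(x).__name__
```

x is list; result = 'list'

'list'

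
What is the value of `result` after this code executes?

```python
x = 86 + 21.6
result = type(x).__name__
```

x is float; result = 'float'

'float'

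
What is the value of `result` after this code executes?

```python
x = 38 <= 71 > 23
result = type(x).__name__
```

x is bool; result = 'bool'

'bool'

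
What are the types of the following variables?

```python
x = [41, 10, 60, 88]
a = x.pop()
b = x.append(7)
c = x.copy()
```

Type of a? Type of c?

pop() returns element; copy() returns list

int, list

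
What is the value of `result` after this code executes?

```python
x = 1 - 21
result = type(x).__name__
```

x is int; result = 'int'

'int'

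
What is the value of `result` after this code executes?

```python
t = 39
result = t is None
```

t = 39; result = False

False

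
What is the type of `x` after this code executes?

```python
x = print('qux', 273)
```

print() returns None

NoneType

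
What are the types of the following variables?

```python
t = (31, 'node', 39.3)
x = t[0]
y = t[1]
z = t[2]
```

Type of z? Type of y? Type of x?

tuple[2] is float; tuple[1] is str; tuple[0] is int

float, str, int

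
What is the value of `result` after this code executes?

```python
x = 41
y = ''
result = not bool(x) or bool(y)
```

x = 41; y = ''; result = False

False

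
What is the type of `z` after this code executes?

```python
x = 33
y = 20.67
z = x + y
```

int + float = float

float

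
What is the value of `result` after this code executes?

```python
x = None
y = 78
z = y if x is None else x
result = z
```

x = None; y = 78; z = 78; result = 78

78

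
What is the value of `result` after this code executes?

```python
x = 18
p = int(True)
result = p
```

x = 18; p = 1; result = 1

1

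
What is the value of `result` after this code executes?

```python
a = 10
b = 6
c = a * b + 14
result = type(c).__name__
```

a is int; b is int; c is int; result = 'int'

'int'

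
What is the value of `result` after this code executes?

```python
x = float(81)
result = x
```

x = 81.0; result = 81.0

81.0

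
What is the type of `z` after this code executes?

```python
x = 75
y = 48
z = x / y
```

int / int = float

float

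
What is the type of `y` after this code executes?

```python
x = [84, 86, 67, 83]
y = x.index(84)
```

list.index() returns int

int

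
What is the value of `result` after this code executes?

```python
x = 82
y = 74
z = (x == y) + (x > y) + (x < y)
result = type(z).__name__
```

x is int; y is int; z is int; result = 'int'

'int'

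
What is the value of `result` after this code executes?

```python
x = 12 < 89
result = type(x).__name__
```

x is bool; result = 'bool'

'bool'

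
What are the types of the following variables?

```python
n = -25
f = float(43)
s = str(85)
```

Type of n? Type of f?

n is assigned a bare integer (no decimal point), so it is an int; f is assigned the result of calling float(), which returns a float

int, float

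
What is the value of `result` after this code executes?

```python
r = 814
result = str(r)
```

r = 814; result = '814'

'814'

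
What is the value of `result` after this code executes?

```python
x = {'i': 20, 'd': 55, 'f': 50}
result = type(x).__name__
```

x is dict; result = 'dict'

'dict'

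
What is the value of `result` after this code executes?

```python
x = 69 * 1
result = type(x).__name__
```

x is int; result = 'int'

'int'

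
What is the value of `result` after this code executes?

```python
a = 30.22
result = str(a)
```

a = 30.22; result = '30.22'

'30.22'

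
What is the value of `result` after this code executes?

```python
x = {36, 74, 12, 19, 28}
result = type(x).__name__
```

x is set; result = 'set'

'set'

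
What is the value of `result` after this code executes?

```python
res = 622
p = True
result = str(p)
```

res = 622; p = True; result = 'True'

'True'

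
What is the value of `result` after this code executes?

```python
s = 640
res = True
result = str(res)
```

s = 640; res = True; result = 'True'

'True'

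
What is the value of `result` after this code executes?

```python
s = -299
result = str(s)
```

s = -299; result = '-299'

'-299'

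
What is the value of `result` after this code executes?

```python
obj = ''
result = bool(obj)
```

obj = ''; result = False

False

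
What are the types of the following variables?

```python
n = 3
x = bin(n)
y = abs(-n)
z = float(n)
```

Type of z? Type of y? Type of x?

float() returns float; abs() of int returns int; bin() returns str

float, int, str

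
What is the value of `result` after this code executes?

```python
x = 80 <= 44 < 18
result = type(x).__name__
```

x is bool; result = 'bool'

'bool'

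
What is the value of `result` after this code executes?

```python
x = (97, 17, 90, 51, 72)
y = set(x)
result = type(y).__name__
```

x is tuple; y is set; result = 'set'

'set'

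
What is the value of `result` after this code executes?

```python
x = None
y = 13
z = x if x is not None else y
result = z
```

x = None; y = 13; z = 13; result = 13

13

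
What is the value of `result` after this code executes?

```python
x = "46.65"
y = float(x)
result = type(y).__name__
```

x is str; y is float; result = 'float'

'float'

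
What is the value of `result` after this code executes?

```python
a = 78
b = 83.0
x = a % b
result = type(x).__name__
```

a is int; b is float; x is float; result = 'float'

'float'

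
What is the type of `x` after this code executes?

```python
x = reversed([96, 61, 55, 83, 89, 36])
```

reversed() on a list returns list_reverseiterator

list_reverseiterator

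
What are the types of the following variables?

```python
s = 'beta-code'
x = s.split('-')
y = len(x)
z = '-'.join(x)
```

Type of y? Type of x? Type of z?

len() returns int; str.split() returns list; str.join() returns str

int, list, str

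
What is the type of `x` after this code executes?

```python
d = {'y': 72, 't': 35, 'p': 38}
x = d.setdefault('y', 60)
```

dict.setdefault() returns the (existing or default) value

int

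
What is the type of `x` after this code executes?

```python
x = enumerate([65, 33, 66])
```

enumerate() returns an enumerate object

enumerate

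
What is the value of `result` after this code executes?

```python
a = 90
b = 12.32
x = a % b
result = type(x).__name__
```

a is int; b is float; x is float; result = 'float'

'float'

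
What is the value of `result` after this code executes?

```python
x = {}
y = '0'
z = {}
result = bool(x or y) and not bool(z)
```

x = {}; y = '0'; z = {}; result = True

True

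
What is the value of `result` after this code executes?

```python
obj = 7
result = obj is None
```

obj = 7; result = False

False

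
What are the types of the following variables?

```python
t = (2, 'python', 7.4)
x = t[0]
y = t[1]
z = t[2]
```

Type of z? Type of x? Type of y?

tuple[2] is float; tuple[0] is int; tuple[1] is str

float, int, str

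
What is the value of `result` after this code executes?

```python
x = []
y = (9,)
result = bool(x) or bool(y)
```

x = []; y = (9,); result = True

True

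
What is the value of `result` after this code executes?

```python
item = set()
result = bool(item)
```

item = set(); result = False

False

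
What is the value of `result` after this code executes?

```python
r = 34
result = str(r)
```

r = 34; result = '34'

'34'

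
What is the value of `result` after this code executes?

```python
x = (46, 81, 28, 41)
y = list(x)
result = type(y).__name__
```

x is tuple; y is list; result = 'list'

'list'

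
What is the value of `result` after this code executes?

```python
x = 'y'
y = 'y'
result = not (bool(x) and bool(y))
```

x = 'y'; y = 'y'; result = False

False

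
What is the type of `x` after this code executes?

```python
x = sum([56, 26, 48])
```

sum() of ints returns int

int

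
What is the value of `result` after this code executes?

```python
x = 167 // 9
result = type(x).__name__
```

x is int; result = 'int'

'int'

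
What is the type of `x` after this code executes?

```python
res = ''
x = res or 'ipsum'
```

'or' returns first truthy value (str)

str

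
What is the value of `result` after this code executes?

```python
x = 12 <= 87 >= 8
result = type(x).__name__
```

x is bool; result = 'bool'

'bool'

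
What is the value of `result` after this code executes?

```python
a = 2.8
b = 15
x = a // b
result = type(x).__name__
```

a is float; b is int; x is float; result = 'float'

'float'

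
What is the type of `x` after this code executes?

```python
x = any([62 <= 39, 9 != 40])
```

any() returns bool

bool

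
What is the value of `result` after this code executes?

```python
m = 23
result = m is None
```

m = 23; result = False

False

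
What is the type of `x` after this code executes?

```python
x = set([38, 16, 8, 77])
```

set() constructor returns set

set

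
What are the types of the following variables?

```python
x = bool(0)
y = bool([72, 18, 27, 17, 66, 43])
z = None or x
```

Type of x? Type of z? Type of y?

bool() returns bool; None or bool returns the bool; bool() returns bool

bool, bool, bool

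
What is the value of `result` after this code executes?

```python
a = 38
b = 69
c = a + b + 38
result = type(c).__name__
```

a is int; b is int; c is int; result = 'int'

'int'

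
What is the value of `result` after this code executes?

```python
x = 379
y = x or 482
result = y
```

x = 379; y = 379; result = 379

379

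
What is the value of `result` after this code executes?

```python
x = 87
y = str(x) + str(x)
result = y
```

x = 87; y = '8787'; result = '8787'

'8787'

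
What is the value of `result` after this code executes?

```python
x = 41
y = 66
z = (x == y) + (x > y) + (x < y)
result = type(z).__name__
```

x is int; y is int; z is int; result = 'int'

'int'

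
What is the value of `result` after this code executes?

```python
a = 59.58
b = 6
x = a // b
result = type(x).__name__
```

a is float; b is int; x is float; result = 'float'

'float'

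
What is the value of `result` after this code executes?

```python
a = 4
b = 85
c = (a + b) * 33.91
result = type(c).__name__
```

a is int; b is int; c is float; result = 'float'

'float'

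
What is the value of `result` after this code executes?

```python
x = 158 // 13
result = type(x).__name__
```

x is int; result = 'int'

'int'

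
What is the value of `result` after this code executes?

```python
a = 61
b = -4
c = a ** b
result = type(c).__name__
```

a is int; b is int; c is float; result = 'float'

'float'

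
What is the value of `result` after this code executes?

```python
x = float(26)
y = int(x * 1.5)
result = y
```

x = 26.0; y = 39; result = 39

39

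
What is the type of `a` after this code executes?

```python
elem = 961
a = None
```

None has type NoneType

NoneType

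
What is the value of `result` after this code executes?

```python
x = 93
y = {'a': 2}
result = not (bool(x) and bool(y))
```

x = 93; y = {'a': 2}; result = False

False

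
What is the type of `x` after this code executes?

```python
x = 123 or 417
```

'or' returns first truthy value (int)

int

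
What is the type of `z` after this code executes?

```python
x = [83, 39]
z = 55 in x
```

'in' operator returns bool

bool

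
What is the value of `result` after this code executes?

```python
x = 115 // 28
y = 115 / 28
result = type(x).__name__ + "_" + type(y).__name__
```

x is int; y is float; result = 'int_float'

'int_float'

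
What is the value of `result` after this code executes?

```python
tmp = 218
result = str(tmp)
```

tmp = 218; result = '218'

'218'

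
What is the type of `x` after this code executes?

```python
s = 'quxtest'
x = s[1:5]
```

Slicing a str returns str

str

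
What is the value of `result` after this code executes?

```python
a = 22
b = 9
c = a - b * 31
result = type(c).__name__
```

a is int; b is int; c is int; result = 'int'

'int'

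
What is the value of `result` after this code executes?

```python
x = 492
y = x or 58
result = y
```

x = 492; y = 492; result = 492

492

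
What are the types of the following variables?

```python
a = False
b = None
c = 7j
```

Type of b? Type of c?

b is assigned None, whose type is NoneType; c is assigned 7j, an imaginary literal (j suffix), which has type complex

NoneType, complex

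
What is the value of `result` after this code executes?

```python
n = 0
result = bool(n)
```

n = 0; result = False

False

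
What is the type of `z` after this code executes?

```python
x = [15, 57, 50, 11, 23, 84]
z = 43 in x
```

'in' operator returns bool

bool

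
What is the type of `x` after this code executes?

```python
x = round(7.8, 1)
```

round() with decimal places returns float

float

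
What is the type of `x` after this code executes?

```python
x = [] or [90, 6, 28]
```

'or' returns first truthy value (list)

list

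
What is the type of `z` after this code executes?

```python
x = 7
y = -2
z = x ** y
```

int ** negative = float

float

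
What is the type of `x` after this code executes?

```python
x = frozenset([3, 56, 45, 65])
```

frozenset() returns frozenset

frozenset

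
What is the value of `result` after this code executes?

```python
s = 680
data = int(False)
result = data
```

s = 680; data = 0; result = 0

0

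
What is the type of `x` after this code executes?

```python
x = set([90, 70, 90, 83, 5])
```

set() constructor returns set

set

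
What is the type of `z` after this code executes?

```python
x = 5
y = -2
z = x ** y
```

int ** negative = float

float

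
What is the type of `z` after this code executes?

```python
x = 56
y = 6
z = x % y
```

int % int = int

int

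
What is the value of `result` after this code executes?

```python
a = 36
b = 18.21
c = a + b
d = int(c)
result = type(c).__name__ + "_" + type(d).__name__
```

a is int; b is float; c is float; d is int; result = 'float_int'

'float_int'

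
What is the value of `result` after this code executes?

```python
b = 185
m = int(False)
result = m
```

b = 185; m = 0; result = 0

0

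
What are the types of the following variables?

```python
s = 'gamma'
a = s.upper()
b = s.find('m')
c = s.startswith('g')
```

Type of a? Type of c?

upper() returns str; startswith() returns bool

str, bool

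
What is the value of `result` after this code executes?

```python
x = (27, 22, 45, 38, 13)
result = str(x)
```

x = (27, 22, 45, 38, 13); result = '(27, 22, 45, 38, 13)'

'(27, 22, 45, 38, 13)'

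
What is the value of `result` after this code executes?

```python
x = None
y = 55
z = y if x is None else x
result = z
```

x = None; y = 55; z = 55; result = 55

55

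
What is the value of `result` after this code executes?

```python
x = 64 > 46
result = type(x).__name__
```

x is bool; result = 'bool'

'bool'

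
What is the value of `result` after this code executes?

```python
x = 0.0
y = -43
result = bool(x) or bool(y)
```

x = 0.0; y = -43; result = True

True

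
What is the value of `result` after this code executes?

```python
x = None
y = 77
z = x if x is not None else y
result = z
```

x = None; y = 77; z = 77; result = 77

77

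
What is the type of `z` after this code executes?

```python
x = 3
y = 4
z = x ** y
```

positive int ** positive int = int

int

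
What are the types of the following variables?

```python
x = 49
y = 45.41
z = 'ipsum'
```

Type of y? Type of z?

y is assigned a number with a decimal point, so it is a float; z is assigned a quoted string literal, so it is a str

float, str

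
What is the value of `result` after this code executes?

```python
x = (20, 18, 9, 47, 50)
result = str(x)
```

x = (20, 18, 9, 47, 50); result = '(20, 18, 9, 47, 50)'

'(20, 18, 9, 47, 50)'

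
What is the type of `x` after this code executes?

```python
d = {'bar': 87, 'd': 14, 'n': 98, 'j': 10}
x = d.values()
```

.values() returns dict_values view

dict_values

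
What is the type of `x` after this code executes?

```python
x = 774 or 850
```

'or' returns first truthy value (int)

int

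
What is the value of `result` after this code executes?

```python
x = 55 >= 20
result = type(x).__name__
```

x is bool; result = 'bool'

'bool'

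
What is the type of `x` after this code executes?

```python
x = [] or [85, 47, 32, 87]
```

'or' returns first truthy value (list)

list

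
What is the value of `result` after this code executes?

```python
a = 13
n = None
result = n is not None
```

a = 13; n = None; result = False

False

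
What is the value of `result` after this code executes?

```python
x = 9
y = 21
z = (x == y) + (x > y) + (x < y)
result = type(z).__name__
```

x is int; y is int; z is int; result = 'int'

'int'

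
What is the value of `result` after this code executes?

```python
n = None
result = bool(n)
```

n = None; result = False

False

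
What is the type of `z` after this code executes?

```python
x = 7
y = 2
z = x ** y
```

positive int ** positive int = int

int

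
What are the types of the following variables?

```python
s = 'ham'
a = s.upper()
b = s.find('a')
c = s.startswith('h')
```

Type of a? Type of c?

upper() returns str; startswith() returns bool

str, bool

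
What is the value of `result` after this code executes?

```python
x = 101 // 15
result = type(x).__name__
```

x is int; result = 'int'

'int'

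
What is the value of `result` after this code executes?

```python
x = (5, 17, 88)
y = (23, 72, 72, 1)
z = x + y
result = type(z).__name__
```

x is tuple; y is tuple; z is tuple; result = 'tuple'

'tuple'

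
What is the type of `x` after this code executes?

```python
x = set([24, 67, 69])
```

set() constructor returns set

set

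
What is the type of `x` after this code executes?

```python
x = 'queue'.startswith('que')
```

str.startswith() returns bool

bool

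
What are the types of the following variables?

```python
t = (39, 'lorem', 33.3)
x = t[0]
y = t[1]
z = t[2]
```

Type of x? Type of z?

tuple[0] is int; tuple[2] is float

int, float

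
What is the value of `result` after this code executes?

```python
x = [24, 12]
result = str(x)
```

x = [24, 12]; result = '[24, 12]'

'[24, 12]'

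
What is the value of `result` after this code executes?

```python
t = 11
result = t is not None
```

t = 11; result = True

True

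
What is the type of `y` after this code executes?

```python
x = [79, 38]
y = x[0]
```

Indexing list[int] returns int

int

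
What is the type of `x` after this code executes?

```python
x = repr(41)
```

repr() returns str

str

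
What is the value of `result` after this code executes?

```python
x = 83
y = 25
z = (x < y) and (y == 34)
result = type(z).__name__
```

x is int; y is int; z is bool; result = 'bool'

'bool'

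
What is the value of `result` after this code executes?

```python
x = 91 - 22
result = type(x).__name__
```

x is int; result = 'int'

'int'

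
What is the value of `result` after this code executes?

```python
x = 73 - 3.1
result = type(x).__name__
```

x is float; result = 'float'

'float'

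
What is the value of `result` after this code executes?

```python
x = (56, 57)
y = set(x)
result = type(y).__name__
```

x is tuple; y is set; result = 'set'

'set'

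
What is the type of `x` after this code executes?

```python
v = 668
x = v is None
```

'is' comparison returns bool

bool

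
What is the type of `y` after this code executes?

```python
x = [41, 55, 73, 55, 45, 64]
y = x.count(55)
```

list.count() returns int

int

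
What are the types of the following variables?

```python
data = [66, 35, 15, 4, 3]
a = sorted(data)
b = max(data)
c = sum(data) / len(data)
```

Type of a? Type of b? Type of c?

sorted() returns list; max of ints returns int; int / int = float

list, int, float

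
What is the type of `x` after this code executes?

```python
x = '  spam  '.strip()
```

str.strip() returns str

str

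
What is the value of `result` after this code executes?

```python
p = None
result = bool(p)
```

p = None; result = False

False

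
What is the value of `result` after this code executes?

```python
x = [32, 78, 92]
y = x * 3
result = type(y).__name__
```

x is list; y is list; result = 'list'

'list'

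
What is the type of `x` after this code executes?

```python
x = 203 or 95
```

'or' returns first truthy value (int)

int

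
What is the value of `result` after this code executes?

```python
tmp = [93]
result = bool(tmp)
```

tmp = [93]; result = True

True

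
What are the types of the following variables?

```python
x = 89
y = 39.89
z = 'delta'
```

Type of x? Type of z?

x is assigned a bare integer (no decimal point), so it is an int; z is assigned a quoted string literal, so it is a str

int, str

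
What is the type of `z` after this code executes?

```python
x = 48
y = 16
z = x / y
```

int / int = float

float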